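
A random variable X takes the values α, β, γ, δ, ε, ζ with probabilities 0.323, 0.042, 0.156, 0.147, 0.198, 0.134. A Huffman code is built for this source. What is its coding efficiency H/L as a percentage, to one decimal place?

96.6%

Entropy H = −Σ p log₂ p ≈ 2.3946 bits.
Huffman merges: 21/500+67/500→22/125; 147/1000+39/250→303/1000; 22/125+99/500→187/500; 303/1000+323/1000→313/500; 187/500+313/500→1. L = 2479/1000 ≈ 2.4790.
Efficiency = H/L = 2.3946/2.4790 = 96.6%.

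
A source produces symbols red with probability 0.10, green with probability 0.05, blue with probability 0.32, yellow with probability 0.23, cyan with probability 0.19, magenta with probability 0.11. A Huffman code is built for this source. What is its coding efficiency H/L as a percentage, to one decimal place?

Entropy H = −Σ p log₂ p ≈ 2.3675 bits.
Huffman merges: 1/20+1/10→3/20; 11/100+3/20→13/50; 19/100+23/100→21/50; 13/50+8/25→29/50; 21/50+29/50→1. L = 241/100 ≈ 2.4100.
Efficiency = H/L = 2.3675/2.4100 = 98.2%.

98.2%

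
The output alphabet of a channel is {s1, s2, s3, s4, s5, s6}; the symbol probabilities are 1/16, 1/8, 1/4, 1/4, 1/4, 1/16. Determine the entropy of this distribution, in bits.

2.375 bits

Each probability is a power of 1/2, so log₂(1/p) is an integer.
H = Σ p·log₂(1/p) = 1/16·4 + 1/8·3 + 1/4·2 + 1/4·2 + 1/4·2 + 1/16·4 = 2.375 bits.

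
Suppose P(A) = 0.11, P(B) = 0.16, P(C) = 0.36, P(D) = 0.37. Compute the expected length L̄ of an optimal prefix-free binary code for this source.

1.9 bits/symbol

Repeatedly combine the two least-probable nodes; the expected code length is the sum of the merged weights.
merge 11/100 + 4/25 → 27/100
merge 27/100 + 9/25 → 63/100
merge 37/100 + 63/100 → 1
L = 27/100 + 63/100 + 1 = 19/10 = 1.9 bits/symbol.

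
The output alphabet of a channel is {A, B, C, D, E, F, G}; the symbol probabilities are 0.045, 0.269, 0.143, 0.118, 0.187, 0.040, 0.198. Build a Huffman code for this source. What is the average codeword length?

Repeatedly combine the two least-probable nodes; the expected code length is the sum of the merged weights.
merge 1/25 + 9/200 → 17/200
merge 17/200 + 59/500 → 203/1000
merge 143/1000 + 187/1000 → 33/100
merge 99/500 + 203/1000 → 401/1000
merge 269/1000 + 33/100 → 599/1000
merge 401/1000 + 599/1000 → 1
L = 17/200 + 203/1000 + 33/100 + 401/1000 + 599/1000 + 1 = 1309/500 = 2.618 bits/symbol.

2.618 bits/symbol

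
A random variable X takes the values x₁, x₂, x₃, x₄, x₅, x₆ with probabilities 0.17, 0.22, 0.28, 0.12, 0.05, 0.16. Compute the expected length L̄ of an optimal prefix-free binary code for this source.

Repeatedly combine the two least-probable nodes; the expected code length is the sum of the merged weights.
merge 1/20 + 3/25 → 17/100
merge 4/25 + 17/100 → 33/100
merge 17/100 + 11/50 → 39/100
merge 7/25 + 33/100 → 61/100
merge 39/100 + 61/100 → 1
L = 17/100 + 33/100 + 39/100 + 61/100 + 1 = 5/2 = 2.5 bits/symbol.

2.5 bits/symbol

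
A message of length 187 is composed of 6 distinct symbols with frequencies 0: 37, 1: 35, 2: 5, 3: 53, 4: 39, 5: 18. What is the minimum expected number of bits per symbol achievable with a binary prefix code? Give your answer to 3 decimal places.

2.433 bits/symbol

Probabilities are the counts divided by 187.
Repeatedly combine the two least-probable nodes; the expected code length is the sum of the merged weights.
merge 5/187 + 18/187 → 23/187
merge 23/187 + 35/187 → 58/187
merge 37/187 + 39/187 → 76/187
merge 53/187 + 58/187 → 111/187
merge 76/187 + 111/187 → 1
L = 23/187 + 58/187 + 76/187 + 111/187 + 1 = 455/187 ≈ 2.433 bits/symbol.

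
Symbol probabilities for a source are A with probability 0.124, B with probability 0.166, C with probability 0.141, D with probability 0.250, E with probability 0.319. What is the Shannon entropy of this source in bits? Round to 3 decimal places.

H = −Σ pᵢ log₂ pᵢ.
−0.124·log₂(0.124) = 0.3734
−0.166·log₂(0.166) = 0.4301
−0.141·log₂(0.141) = 0.3985
−0.250·log₂(0.250) = 0.5000
−0.319·log₂(0.319) = 0.5258
Sum ≈ 2.2278 → 2.228 bits.

2.228 bits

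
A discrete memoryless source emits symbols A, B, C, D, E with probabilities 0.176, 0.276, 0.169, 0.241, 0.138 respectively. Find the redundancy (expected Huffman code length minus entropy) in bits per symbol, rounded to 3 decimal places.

0.031 bits

Entropy H = −Σ p log₂ p ≈ 2.2762 bits.
Huffman merges: 69/500+169/1000→307/1000; 22/125+241/1000→417/1000; 69/250+307/1000→583/1000; 417/1000+583/1000→1. L = 2307/1000 ≈ 2.3070.
L − H = 2.3070 − 2.2762 = 0.031 bits.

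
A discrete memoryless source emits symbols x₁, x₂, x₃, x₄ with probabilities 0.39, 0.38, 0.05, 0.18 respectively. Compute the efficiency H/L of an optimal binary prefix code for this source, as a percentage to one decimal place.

Entropy H = −Σ p log₂ p ≈ 1.7217 bits.
Huffman merges: 1/20+9/50→23/100; 23/100+19/50→61/100; 39/100+61/100→1. L = 46/25 ≈ 1.8400.
Efficiency = H/L = 1.7217/1.8400 = 93.6%.

93.6%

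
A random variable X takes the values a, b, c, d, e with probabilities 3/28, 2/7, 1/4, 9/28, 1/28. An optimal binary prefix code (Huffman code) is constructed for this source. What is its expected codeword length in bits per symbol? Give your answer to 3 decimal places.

2.143 bits/symbol

Repeatedly combine the two least-probable nodes; the expected code length is the sum of the merged weights.
merge 1/28 + 3/28 → 1/7
merge 1/7 + 1/4 → 11/28
merge 2/7 + 9/28 → 17/28
merge 11/28 + 17/28 → 1
L = 1/7 + 11/28 + 17/28 + 1 = 15/7 ≈ 2.143 bits/symbol.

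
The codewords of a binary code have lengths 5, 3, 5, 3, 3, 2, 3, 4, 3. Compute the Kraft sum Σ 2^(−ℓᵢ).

1

With common denominator 2^5 = 32: Σ 2^(−ℓᵢ) = 1/32 + 4/32 + 1/32 + 4/32 + 4/32 + 8/32 + 4/32 + 2/32 + 4/32 = 32/32 = 1.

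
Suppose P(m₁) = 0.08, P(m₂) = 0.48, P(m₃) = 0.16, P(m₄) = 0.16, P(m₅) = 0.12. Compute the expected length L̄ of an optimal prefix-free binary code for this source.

Repeatedly combine the two least-probable nodes; the expected code length is the sum of the merged weights.
merge 2/25 + 3/25 → 1/5
merge 4/25 + 4/25 → 8/25
merge 1/5 + 8/25 → 13/25
merge 12/25 + 13/25 → 1
L = 1/5 + 8/25 + 13/25 + 1 = 51/25 = 2.04 bits/symbol.

2.04 bits/symbol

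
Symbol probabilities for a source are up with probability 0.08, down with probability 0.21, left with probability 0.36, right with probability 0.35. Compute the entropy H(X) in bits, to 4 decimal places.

H = −Σ pᵢ log₂ pᵢ.
−0.08·log₂(0.08) = 0.2915
−0.21·log₂(0.21) = 0.4728
−0.36·log₂(0.36) = 0.5306
−0.35·log₂(0.35) = 0.5301
Sum ≈ 1.8250 → 1.8250 bits.

1.8250 bits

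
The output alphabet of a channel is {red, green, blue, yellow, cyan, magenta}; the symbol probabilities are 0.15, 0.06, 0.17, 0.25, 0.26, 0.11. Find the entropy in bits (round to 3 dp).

2.444 bits

H = −Σ pᵢ log₂ pᵢ.
−0.15·log₂(0.15) = 0.4105
−0.06·log₂(0.06) = 0.2435
−0.17·log₂(0.17) = 0.4346
−0.25·log₂(0.25) = 0.5000
−0.26·log₂(0.26) = 0.5053
−0.11·log₂(0.11) = 0.3503
Sum ≈ 2.4442 → 2.444 bits.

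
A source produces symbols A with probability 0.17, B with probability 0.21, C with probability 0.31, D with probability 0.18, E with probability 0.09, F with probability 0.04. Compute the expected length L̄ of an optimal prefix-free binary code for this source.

2.43 bits/symbol

Repeatedly combine the two least-probable nodes; the expected code length is the sum of the merged weights.
merge 1/25 + 9/100 → 13/100
merge 13/100 + 17/100 → 3/10
merge 9/50 + 21/100 → 39/100
merge 3/10 + 31/100 → 61/100
merge 39/100 + 61/100 → 1
L = 13/100 + 3/10 + 39/100 + 61/100 + 1 = 243/100 = 2.43 bits/symbol.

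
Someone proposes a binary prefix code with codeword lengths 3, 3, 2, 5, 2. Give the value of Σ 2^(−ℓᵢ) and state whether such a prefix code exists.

With common denominator 2^5 = 32: Σ 2^(−ℓᵢ) = 4/32 + 4/32 + 8/32 + 1/32 + 8/32 = 25/32 = 0.78125.
Kraft's inequality requires Σ ≤ 1; here Σ = 0.78125 ≤ 1, so such a prefix code exists.

0.78125; yes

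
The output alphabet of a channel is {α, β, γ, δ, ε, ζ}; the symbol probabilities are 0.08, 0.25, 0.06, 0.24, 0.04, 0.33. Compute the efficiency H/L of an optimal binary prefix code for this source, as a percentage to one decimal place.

Entropy H = −Σ p log₂ p ≈ 2.2428 bits.
Huffman merges: 1/25+3/50→1/10; 2/25+1/10→9/50; 9/50+6/25→21/50; 1/4+33/100→29/50; 21/50+29/50→1. L = 57/25 ≈ 2.2800.
Efficiency = H/L = 2.2428/2.2800 = 98.4%.

98.4%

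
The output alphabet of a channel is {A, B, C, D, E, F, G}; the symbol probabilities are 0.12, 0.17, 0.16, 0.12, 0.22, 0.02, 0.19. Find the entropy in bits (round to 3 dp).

2.640 bits

H = −Σ pᵢ log₂ pᵢ.
−0.12·log₂(0.12) = 0.3671
−0.17·log₂(0.17) = 0.4346
−0.16·log₂(0.16) = 0.4230
−0.12·log₂(0.12) = 0.3671
−0.22·log₂(0.22) = 0.4806
−0.02·log₂(0.02) = 0.1129
−0.19·log₂(0.19) = 0.4552
Sum ≈ 2.6404 → 2.640 bits.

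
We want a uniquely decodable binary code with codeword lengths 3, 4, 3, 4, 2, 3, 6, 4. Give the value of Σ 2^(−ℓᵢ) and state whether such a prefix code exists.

With common denominator 2^6 = 64: Σ 2^(−ℓᵢ) = 8/64 + 4/64 + 8/64 + 4/64 + 16/64 + 8/64 + 1/64 + 4/64 = 53/64 = 0.828125.
Kraft's inequality requires Σ ≤ 1; here Σ = 0.828125 ≤ 1, so such a prefix code exists.

0.828125; yes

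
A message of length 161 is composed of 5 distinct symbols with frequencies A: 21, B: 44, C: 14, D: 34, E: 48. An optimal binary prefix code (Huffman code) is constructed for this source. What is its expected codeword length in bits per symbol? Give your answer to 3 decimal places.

2.217 bits/symbol

Probabilities are the counts divided by 161.
Repeatedly combine the two least-probable nodes; the expected code length is the sum of the merged weights.
merge 2/23 + 3/23 → 5/23
merge 34/161 + 5/23 → 3/7
merge 44/161 + 48/161 → 4/7
merge 3/7 + 4/7 → 1
L = 5/23 + 3/7 + 4/7 + 1 = 51/23 ≈ 2.217 bits/symbol.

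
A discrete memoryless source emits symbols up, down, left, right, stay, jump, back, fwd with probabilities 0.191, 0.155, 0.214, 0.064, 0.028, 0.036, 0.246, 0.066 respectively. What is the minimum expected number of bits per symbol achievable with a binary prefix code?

Repeatedly combine the two least-probable nodes; the expected code length is the sum of the merged weights.
merge 7/250 + 9/250 → 8/125
merge 8/125 + 8/125 → 16/125
merge 33/500 + 16/125 → 97/500
merge 31/200 + 191/1000 → 173/500
merge 97/500 + 107/500 → 51/125
merge 123/500 + 173/500 → 74/125
merge 51/125 + 74/125 → 1
L = 8/125 + 16/125 + 97/500 + 173/500 + 51/125 + 74/125 + 1 = 683/250 = 2.732 bits/symbol.

2.732 bits/symbol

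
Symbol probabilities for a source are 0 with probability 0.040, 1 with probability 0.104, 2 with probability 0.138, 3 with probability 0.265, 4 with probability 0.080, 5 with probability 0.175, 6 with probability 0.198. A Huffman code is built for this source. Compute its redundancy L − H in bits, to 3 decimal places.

0.035 bits

Entropy H = −Σ p log₂ p ≈ 2.6215 bits.
Huffman merges: 1/25+2/25→3/25; 13/125+3/25→28/125; 69/500+7/40→313/1000; 99/500+28/125→211/500; 53/200+313/1000→289/500; 211/500+289/500→1. L = 2657/1000 ≈ 2.6570.
L − H = 2.6570 − 2.6215 = 0.035 bits.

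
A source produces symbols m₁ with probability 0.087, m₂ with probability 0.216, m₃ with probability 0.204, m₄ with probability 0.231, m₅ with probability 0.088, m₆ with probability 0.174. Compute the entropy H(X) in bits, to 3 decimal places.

H = −Σ pᵢ log₂ pᵢ.
−0.087·log₂(0.087) = 0.3065
−0.216·log₂(0.216) = 0.4776
−0.204·log₂(0.204) = 0.4678
−0.231·log₂(0.231) = 0.4883
−0.088·log₂(0.088) = 0.3086
−0.174·log₂(0.174) = 0.4390
Sum ≈ 2.4878 → 2.488 bits.

2.488 bits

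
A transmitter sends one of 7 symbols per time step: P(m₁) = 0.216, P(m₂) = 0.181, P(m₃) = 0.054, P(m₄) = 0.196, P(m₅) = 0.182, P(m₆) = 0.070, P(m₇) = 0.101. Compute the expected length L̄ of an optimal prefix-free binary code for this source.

2.712 bits/symbol

Repeatedly combine the two least-probable nodes; the expected code length is the sum of the merged weights.
merge 27/500 + 7/100 → 31/250
merge 101/1000 + 31/250 → 9/40
merge 181/1000 + 91/500 → 363/1000
merge 49/250 + 27/125 → 103/250
merge 9/40 + 363/1000 → 147/250
merge 103/250 + 147/250 → 1
L = 31/250 + 9/40 + 363/1000 + 103/250 + 147/250 + 1 = 339/125 = 2.712 bits/symbol.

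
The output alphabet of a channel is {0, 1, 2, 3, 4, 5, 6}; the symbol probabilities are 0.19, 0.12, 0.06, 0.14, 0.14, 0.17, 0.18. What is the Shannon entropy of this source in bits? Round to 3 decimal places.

2.740 bits

H = −Σ pᵢ log₂ pᵢ.
−0.19·log₂(0.19) = 0.4552
−0.12·log₂(0.12) = 0.3671
−0.06·log₂(0.06) = 0.2435
−0.14·log₂(0.14) = 0.3971
−0.14·log₂(0.14) = 0.3971
−0.17·log₂(0.17) = 0.4346
−0.18·log₂(0.18) = 0.4453
Sum ≈ 2.7399 → 2.740 bits.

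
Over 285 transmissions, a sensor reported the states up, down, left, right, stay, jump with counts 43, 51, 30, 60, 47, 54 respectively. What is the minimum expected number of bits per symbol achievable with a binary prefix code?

2.6 bits/symbol

Probabilities are the counts divided by 285.
Repeatedly combine the two least-probable nodes; the expected code length is the sum of the merged weights.
merge 2/19 + 43/285 → 73/285
merge 47/285 + 17/95 → 98/285
merge 18/95 + 4/19 → 2/5
merge 73/285 + 98/285 → 3/5
merge 2/5 + 3/5 → 1
L = 73/285 + 98/285 + 2/5 + 3/5 + 1 = 13/5 = 2.6 bits/symbol.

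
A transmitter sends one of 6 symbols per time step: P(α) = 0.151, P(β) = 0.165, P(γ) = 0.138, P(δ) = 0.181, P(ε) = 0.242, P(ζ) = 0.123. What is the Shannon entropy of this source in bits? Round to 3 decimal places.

H = −Σ pᵢ log₂ pᵢ.
−0.151·log₂(0.151) = 0.4118
−0.165·log₂(0.165) = 0.4289
−0.138·log₂(0.138) = 0.3943
−0.181·log₂(0.181) = 0.4463
−0.242·log₂(0.242) = 0.4954
−0.123·log₂(0.123) = 0.3719
Sum ≈ 2.5486 → 2.549 bits.

2.549 bits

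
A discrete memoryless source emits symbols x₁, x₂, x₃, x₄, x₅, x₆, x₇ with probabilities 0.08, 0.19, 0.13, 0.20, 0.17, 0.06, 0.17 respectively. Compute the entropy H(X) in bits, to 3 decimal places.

H = −Σ pᵢ log₂ pᵢ.
−0.08·log₂(0.08) = 0.2915
−0.19·log₂(0.19) = 0.4552
−0.13·log₂(0.13) = 0.3826
−0.20·log₂(0.20) = 0.4644
−0.17·log₂(0.17) = 0.4346
−0.06·log₂(0.06) = 0.2435
−0.17·log₂(0.17) = 0.4346
Sum ≈ 2.7065 → 2.706 bits.

2.706 bits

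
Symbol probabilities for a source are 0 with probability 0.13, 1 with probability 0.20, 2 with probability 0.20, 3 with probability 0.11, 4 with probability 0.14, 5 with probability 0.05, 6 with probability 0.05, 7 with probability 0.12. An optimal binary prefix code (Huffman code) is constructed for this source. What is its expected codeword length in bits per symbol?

2.9 bits/symbol

Repeatedly combine the two least-probable nodes; the expected code length is the sum of the merged weights.
merge 1/20 + 1/20 → 1/10
merge 1/10 + 11/100 → 21/100
merge 3/25 + 13/100 → 1/4
merge 7/50 + 1/5 → 17/50
merge 1/5 + 21/100 → 41/100
merge 1/4 + 17/50 → 59/100
merge 41/100 + 59/100 → 1
L = 1/10 + 21/100 + 1/4 + 17/50 + 41/100 + 59/100 + 1 = 29/10 = 2.9 bits/symbol.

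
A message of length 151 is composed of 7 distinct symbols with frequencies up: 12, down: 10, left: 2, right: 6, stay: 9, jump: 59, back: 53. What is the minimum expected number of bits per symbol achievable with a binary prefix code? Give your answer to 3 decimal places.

Probabilities are the counts divided by 151.
Repeatedly combine the two least-probable nodes; the expected code length is the sum of the merged weights.
merge 2/151 + 6/151 → 8/151
merge 8/151 + 9/151 → 17/151
merge 10/151 + 12/151 → 22/151
merge 17/151 + 22/151 → 39/151
merge 39/151 + 53/151 → 92/151
merge 59/151 + 92/151 → 1
L = 8/151 + 17/151 + 22/151 + 39/151 + 92/151 + 1 = 329/151 ≈ 2.179 bits/symbol.

2.179 bits/symbol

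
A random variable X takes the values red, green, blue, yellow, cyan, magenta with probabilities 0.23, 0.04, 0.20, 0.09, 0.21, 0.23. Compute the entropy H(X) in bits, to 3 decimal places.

2.411 bits

H = −Σ pᵢ log₂ pᵢ.
−0.23·log₂(0.23) = 0.4877
−0.04·log₂(0.04) = 0.1858
−0.20·log₂(0.20) = 0.4644
−0.09·log₂(0.09) = 0.3127
−0.21·log₂(0.21) = 0.4728
−0.23·log₂(0.23) = 0.4877
Sum ≈ 2.4110 → 2.411 bits.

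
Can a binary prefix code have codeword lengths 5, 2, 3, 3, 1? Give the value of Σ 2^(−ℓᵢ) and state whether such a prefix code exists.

1.03125; no

With common denominator 2^5 = 32: Σ 2^(−ℓᵢ) = 1/32 + 8/32 + 4/32 + 4/32 + 16/32 = 33/32 = 1.03125.
Kraft's inequality requires Σ ≤ 1; here Σ = 1.03125 > 1, so no such prefix code exists.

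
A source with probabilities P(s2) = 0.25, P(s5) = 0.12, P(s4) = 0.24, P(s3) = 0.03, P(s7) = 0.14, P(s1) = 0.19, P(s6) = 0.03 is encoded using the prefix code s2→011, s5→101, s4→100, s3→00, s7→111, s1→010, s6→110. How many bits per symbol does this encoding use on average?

2.97 bits/symbol

L̄ = Σ pᵢ·ℓᵢ = 0.25·3 + 0.12·3 + 0.24·3 + 0.03·2 + 0.14·3 + 0.19·3 + 0.03·3 = 2.97 bits/symbol.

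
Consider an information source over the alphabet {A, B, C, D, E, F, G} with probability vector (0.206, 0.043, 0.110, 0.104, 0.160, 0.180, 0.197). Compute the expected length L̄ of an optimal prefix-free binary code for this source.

2.744 bits/symbol

Repeatedly combine the two least-probable nodes; the expected code length is the sum of the merged weights.
merge 43/1000 + 13/125 → 147/1000
merge 11/100 + 147/1000 → 257/1000
merge 4/25 + 9/50 → 17/50
merge 197/1000 + 103/500 → 403/1000
merge 257/1000 + 17/50 → 597/1000
merge 403/1000 + 597/1000 → 1
L = 147/1000 + 257/1000 + 17/50 + 403/1000 + 597/1000 + 1 = 343/125 = 2.744 bits/symbol.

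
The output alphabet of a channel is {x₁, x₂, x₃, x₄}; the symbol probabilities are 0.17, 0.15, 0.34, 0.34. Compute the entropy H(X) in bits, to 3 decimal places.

1.903 bits

H = −Σ pᵢ log₂ pᵢ.
−0.17·log₂(0.17) = 0.4346
−0.15·log₂(0.15) = 0.4105
−0.34·log₂(0.34) = 0.5292
−0.34·log₂(0.34) = 0.5292
Sum ≈ 1.9035 → 1.903 bits.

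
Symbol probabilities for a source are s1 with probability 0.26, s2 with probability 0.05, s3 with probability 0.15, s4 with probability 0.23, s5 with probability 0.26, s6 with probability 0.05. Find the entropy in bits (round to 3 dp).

2.341 bits

H = −Σ pᵢ log₂ pᵢ.
−0.26·log₂(0.26) = 0.5053
−0.05·log₂(0.05) = 0.2161
−0.15·log₂(0.15) = 0.4105
−0.23·log₂(0.23) = 0.4877
−0.26·log₂(0.26) = 0.5053
−0.05·log₂(0.05) = 0.2161
Sum ≈ 2.3410 → 2.341 bits.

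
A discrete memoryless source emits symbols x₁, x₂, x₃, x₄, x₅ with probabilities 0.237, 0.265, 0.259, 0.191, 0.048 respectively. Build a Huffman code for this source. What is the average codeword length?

Repeatedly combine the two least-probable nodes; the expected code length is the sum of the merged weights.
merge 6/125 + 191/1000 → 239/1000
merge 237/1000 + 239/1000 → 119/250
merge 259/1000 + 53/200 → 131/250
merge 119/250 + 131/250 → 1
L = 239/1000 + 119/250 + 131/250 + 1 = 2239/1000 = 2.239 bits/symbol.

2.239 bits/symbol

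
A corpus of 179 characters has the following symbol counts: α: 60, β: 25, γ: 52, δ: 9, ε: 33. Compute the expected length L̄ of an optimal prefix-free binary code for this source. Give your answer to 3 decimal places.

2.190 bits/symbol

Probabilities are the counts divided by 179.
Repeatedly combine the two least-probable nodes; the expected code length is the sum of the merged weights.
merge 9/179 + 25/179 → 34/179
merge 33/179 + 34/179 → 67/179
merge 52/179 + 60/179 → 112/179
merge 67/179 + 112/179 → 1
L = 34/179 + 67/179 + 112/179 + 1 = 392/179 ≈ 2.190 bits/symbol.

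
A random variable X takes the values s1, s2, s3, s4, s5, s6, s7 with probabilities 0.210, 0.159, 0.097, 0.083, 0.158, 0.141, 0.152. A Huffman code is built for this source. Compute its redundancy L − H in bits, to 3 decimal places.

0.039 bits

Entropy H = −Σ p log₂ p ≈ 2.7514 bits.
Huffman merges: 83/1000+97/1000→9/50; 141/1000+19/125→293/1000; 79/500+159/1000→317/1000; 9/50+21/100→39/100; 293/1000+317/1000→61/100; 39/100+61/100→1. L = 279/100 ≈ 2.7900.
L − H = 2.7900 − 2.7514 = 0.039 bits.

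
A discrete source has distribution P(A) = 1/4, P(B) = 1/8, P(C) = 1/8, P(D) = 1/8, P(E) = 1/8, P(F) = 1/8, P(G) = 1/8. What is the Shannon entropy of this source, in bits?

Each probability is a power of 1/2, so log₂(1/p) is an integer.
H = Σ p·log₂(1/p) = 1/4·2 + 1/8·3 + 1/8·3 + 1/8·3 + 1/8·3 + 1/8·3 + 1/8·3 = 2.75 bits.

2.75 bits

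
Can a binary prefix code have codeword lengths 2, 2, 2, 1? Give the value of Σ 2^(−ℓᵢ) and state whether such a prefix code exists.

1.25; no

With common denominator 2^2 = 4: Σ 2^(−ℓᵢ) = 1/4 + 1/4 + 1/4 + 2/4 = 5/4 = 1.25.
Kraft's inequality requires Σ ≤ 1; here Σ = 1.25 > 1, so no such prefix code exists.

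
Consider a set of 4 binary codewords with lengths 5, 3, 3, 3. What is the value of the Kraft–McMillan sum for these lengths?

0.40625

With common denominator 2^5 = 32: Σ 2^(−ℓᵢ) = 1/32 + 4/32 + 4/32 + 4/32 = 13/32 = 0.40625.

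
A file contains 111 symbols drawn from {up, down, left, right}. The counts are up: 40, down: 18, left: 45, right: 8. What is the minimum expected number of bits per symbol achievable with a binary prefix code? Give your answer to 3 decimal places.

Probabilities are the counts divided by 111.
Repeatedly combine the two least-probable nodes; the expected code length is the sum of the merged weights.
merge 8/111 + 6/37 → 26/111
merge 26/111 + 40/111 → 22/37
merge 15/37 + 22/37 → 1
L = 26/111 + 22/37 + 1 = 203/111 ≈ 1.829 bits/symbol.

1.829 bits/symbol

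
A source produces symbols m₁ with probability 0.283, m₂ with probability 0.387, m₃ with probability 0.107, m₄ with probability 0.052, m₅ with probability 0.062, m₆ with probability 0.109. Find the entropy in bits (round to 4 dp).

2.2095 bits

H = −Σ pᵢ log₂ pᵢ.
−0.283·log₂(0.283) = 0.5154
−0.387·log₂(0.387) = 0.5300
−0.107·log₂(0.107) = 0.3450
−0.052·log₂(0.052) = 0.2218
−0.062·log₂(0.062) = 0.2487
−0.109·log₂(0.109) = 0.3485
Sum ≈ 2.2095 → 2.2095 bits.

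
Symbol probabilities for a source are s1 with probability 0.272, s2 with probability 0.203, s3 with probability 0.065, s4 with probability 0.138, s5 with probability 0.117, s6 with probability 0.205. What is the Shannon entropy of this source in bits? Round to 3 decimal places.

2.459 bits

H = −Σ pᵢ log₂ pᵢ.
−0.272·log₂(0.272) = 0.5109
−0.203·log₂(0.203) = 0.4670
−0.065·log₂(0.065) = 0.2563
−0.138·log₂(0.138) = 0.3943
−0.117·log₂(0.117) = 0.3622
−0.205·log₂(0.205) = 0.4687
Sum ≈ 2.4594 → 2.459 bits.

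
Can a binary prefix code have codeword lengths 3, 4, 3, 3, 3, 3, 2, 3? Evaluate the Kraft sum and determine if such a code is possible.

With common denominator 2^4 = 16: Σ 2^(−ℓᵢ) = 2/16 + 1/16 + 2/16 + 2/16 + 2/16 + 2/16 + 4/16 + 2/16 = 17/16 = 1.0625.
Kraft's inequality requires Σ ≤ 1; here Σ = 1.0625 > 1, so no such prefix code exists.

1.0625; no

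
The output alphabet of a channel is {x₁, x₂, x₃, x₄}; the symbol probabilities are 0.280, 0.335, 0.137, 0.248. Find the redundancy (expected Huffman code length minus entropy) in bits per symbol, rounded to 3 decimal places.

Entropy H = −Σ p log₂ p ≈ 1.9345 bits.
Huffman merges: 137/1000+31/125→77/200; 7/25+67/200→123/200; 77/200+123/200→1. L = 2 ≈ 2.0000.
L − H = 2.0000 − 1.9345 = 0.065 bits.

0.065 bits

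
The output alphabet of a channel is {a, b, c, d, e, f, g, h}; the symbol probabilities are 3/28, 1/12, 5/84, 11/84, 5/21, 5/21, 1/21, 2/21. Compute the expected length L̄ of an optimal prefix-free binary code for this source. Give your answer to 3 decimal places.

Repeatedly combine the two least-probable nodes; the expected code length is the sum of the merged weights.
merge 1/21 + 5/84 → 3/28
merge 1/12 + 2/21 → 5/28
merge 3/28 + 3/28 → 3/14
merge 11/84 + 5/28 → 13/42
merge 3/14 + 5/21 → 19/42
merge 5/21 + 13/42 → 23/42
merge 19/42 + 23/42 → 1
L = 3/28 + 5/28 + 3/14 + 13/42 + 19/42 + 23/42 + 1 = 59/21 ≈ 2.810 bits/symbol.

2.810 bits/symbol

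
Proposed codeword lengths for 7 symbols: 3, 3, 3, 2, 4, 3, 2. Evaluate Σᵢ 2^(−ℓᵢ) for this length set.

With common denominator 2^4 = 16: Σ 2^(−ℓᵢ) = 2/16 + 2/16 + 2/16 + 4/16 + 1/16 + 2/16 + 4/16 = 17/16 = 1.0625.

1.0625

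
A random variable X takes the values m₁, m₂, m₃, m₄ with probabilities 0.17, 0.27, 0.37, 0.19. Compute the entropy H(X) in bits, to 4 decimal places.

1.9306 bits

H = −Σ pᵢ log₂ pᵢ.
−0.17·log₂(0.17) = 0.4346
−0.27·log₂(0.27) = 0.5100
−0.37·log₂(0.37) = 0.5307
−0.19·log₂(0.19) = 0.4552
Sum ≈ 1.9306 → 1.9306 bits.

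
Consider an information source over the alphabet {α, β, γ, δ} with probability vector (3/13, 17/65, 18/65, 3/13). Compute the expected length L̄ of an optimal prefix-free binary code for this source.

Repeatedly combine the two least-probable nodes; the expected code length is the sum of the merged weights.
merge 3/13 + 3/13 → 6/13
merge 17/65 + 18/65 → 7/13
merge 6/13 + 7/13 → 1
L = 6/13 + 7/13 + 1 = 2 bits/symbol.

2 bits/symbol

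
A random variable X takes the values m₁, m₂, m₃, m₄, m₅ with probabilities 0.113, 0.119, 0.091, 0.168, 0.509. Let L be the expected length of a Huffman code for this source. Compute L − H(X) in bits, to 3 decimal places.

0.018 bits

Entropy H = −Σ p log₂ p ≈ 1.9638 bits.
Huffman merges: 91/1000+113/1000→51/250; 119/1000+21/125→287/1000; 51/250+287/1000→491/1000; 491/1000+509/1000→1. L = 991/500 ≈ 1.9820.
L − H = 1.9820 − 1.9638 = 0.018 bits.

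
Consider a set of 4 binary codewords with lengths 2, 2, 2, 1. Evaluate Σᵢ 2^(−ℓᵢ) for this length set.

1.25

With common denominator 2^2 = 4: Σ 2^(−ℓᵢ) = 1/4 + 1/4 + 1/4 + 2/4 = 5/4 = 1.25.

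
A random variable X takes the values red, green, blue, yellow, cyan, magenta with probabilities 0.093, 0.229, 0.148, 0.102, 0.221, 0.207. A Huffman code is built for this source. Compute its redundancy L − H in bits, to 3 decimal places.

0.037 bits

Entropy H = −Σ p log₂ p ≈ 2.5012 bits.
Huffman merges: 93/1000+51/500→39/200; 37/250+39/200→343/1000; 207/1000+221/1000→107/250; 229/1000+343/1000→143/250; 107/250+143/250→1. L = 1269/500 ≈ 2.5380.
L − H = 2.5380 − 2.5012 = 0.037 bits.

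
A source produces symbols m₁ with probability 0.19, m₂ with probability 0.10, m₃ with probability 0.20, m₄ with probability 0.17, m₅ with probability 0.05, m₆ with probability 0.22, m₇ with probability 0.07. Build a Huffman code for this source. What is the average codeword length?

Repeatedly combine the two least-probable nodes; the expected code length is the sum of the merged weights.
merge 1/20 + 7/100 → 3/25
merge 1/10 + 3/25 → 11/50
merge 17/100 + 19/100 → 9/25
merge 1/5 + 11/50 → 21/50
merge 11/50 + 9/25 → 29/50
merge 21/50 + 29/50 → 1
L = 3/25 + 11/50 + 9/25 + 21/50 + 29/50 + 1 = 27/10 = 2.7 bits/symbol.

2.7 bits/symbol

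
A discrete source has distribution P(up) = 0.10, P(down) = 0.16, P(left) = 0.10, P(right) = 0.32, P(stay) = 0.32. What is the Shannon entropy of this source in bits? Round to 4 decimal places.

2.1395 bits

H = −Σ pᵢ log₂ pᵢ.
−0.10·log₂(0.10) = 0.3322
−0.16·log₂(0.16) = 0.4230
−0.10·log₂(0.10) = 0.3322
−0.32·log₂(0.32) = 0.5260
−0.32·log₂(0.32) = 0.5260
Sum ≈ 2.1395 → 2.1395 bits.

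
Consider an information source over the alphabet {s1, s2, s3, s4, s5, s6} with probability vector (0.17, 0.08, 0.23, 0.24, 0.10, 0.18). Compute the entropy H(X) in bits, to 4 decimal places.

H = −Σ pᵢ log₂ pᵢ.
−0.17·log₂(0.17) = 0.4346
−0.08·log₂(0.08) = 0.2915
−0.23·log₂(0.23) = 0.4877
−0.24·log₂(0.24) = 0.4941
−0.10·log₂(0.10) = 0.3322
−0.18·log₂(0.18) = 0.4453
Sum ≈ 2.4854 → 2.4854 bits.

2.4854 bits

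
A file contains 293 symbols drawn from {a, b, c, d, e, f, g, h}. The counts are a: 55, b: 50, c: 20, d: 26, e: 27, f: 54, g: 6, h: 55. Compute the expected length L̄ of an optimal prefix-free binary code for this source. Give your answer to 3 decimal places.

2.891 bits/symbol

Probabilities are the counts divided by 293.
Repeatedly combine the two least-probable nodes; the expected code length is the sum of the merged weights.
merge 6/293 + 20/293 → 26/293
merge 26/293 + 26/293 → 52/293
merge 27/293 + 50/293 → 77/293
merge 52/293 + 54/293 → 106/293
merge 55/293 + 55/293 → 110/293
merge 77/293 + 106/293 → 183/293
merge 110/293 + 183/293 → 1
L = 26/293 + 52/293 + 77/293 + 106/293 + 110/293 + 183/293 + 1 = 847/293 ≈ 2.891 bits/symbol.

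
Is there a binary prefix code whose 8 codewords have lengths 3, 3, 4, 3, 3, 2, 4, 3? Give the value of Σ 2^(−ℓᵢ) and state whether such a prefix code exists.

With common denominator 2^4 = 16: Σ 2^(−ℓᵢ) = 2/16 + 2/16 + 1/16 + 2/16 + 2/16 + 4/16 + 1/16 + 2/16 = 16/16 = 1.
Kraft's inequality requires Σ ≤ 1; here Σ = 1 ≤ 1, so such a prefix code exists.

1; yes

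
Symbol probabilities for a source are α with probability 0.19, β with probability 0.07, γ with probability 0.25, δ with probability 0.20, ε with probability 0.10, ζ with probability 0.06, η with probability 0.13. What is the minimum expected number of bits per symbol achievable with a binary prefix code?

2.68 bits/symbol

Repeatedly combine the two least-probable nodes; the expected code length is the sum of the merged weights.
merge 3/50 + 7/100 → 13/100
merge 1/10 + 13/100 → 23/100
merge 13/100 + 19/100 → 8/25
merge 1/5 + 23/100 → 43/100
merge 1/4 + 8/25 → 57/100
merge 43/100 + 57/100 → 1
L = 13/100 + 23/100 + 8/25 + 43/100 + 57/100 + 1 = 67/25 = 2.68 bits/symbol.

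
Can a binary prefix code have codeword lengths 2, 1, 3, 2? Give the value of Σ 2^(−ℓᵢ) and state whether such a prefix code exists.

With common denominator 2^3 = 8: Σ 2^(−ℓᵢ) = 2/8 + 4/8 + 1/8 + 2/8 = 9/8 = 1.125.
Kraft's inequality requires Σ ≤ 1; here Σ = 1.125 > 1, so no such prefix code exists.

1.125; no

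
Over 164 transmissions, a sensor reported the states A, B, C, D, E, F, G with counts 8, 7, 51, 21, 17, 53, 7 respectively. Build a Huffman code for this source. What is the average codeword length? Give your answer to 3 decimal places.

2.451 bits/symbol

Probabilities are the counts divided by 164.
Repeatedly combine the two least-probable nodes; the expected code length is the sum of the merged weights.
merge 7/164 + 7/164 → 7/82
merge 2/41 + 7/82 → 11/82
merge 17/164 + 21/164 → 19/82
merge 11/82 + 19/82 → 15/41
merge 51/164 + 53/164 → 26/41
merge 15/41 + 26/41 → 1
L = 7/82 + 11/82 + 19/82 + 15/41 + 26/41 + 1 = 201/82 ≈ 2.451 bits/symbol.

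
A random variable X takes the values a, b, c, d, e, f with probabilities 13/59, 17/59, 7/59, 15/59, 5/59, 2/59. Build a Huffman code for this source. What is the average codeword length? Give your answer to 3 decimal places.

Repeatedly combine the two least-probable nodes; the expected code length is the sum of the merged weights.
merge 2/59 + 5/59 → 7/59
merge 7/59 + 7/59 → 14/59
merge 13/59 + 14/59 → 27/59
merge 15/59 + 17/59 → 32/59
merge 27/59 + 32/59 → 1
L = 7/59 + 14/59 + 27/59 + 32/59 + 1 = 139/59 ≈ 2.356 bits/symbol.

2.356 bits/symbol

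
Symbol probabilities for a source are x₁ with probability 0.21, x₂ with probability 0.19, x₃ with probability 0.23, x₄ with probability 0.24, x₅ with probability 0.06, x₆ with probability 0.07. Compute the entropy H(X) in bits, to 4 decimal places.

2.4219 bits

H = −Σ pᵢ log₂ pᵢ.
−0.21·log₂(0.21) = 0.4728
−0.19·log₂(0.19) = 0.4552
−0.23·log₂(0.23) = 0.4877
−0.24·log₂(0.24) = 0.4941
−0.06·log₂(0.06) = 0.2435
−0.07·log₂(0.07) = 0.2686
Sum ≈ 2.4219 → 2.4219 bits.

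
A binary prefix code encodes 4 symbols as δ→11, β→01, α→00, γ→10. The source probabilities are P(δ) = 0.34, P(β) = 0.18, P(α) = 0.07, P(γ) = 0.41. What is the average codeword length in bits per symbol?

2 bits/symbol

L̄ = Σ pᵢ·ℓᵢ = 0.34·2 + 0.18·2 + 0.07·2 + 0.41·2 = 2 bits/symbol.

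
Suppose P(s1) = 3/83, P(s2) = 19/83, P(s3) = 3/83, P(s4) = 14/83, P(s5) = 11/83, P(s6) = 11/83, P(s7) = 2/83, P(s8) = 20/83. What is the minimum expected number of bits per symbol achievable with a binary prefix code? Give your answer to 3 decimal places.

Repeatedly combine the two least-probable nodes; the expected code length is the sum of the merged weights.
merge 2/83 + 3/83 → 5/83
merge 3/83 + 5/83 → 8/83
merge 8/83 + 11/83 → 19/83
merge 11/83 + 14/83 → 25/83
merge 19/83 + 19/83 → 38/83
merge 20/83 + 25/83 → 45/83
merge 38/83 + 45/83 → 1
L = 5/83 + 8/83 + 19/83 + 25/83 + 38/83 + 45/83 + 1 = 223/83 ≈ 2.687 bits/symbol.

2.687 bits/symbol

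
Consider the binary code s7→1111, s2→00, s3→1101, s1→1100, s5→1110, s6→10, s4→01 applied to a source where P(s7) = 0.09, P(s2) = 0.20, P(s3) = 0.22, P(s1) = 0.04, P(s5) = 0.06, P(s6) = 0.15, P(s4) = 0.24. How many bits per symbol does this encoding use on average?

L̄ = Σ pᵢ·ℓᵢ = 0.09·4 + 0.20·2 + 0.22·4 + 0.04·4 + 0.06·4 + 0.15·2 + 0.24·2 = 2.82 bits/symbol.

2.82 bits/symbol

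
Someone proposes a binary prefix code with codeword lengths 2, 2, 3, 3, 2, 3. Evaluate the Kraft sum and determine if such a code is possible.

With common denominator 2^3 = 8: Σ 2^(−ℓᵢ) = 2/8 + 2/8 + 1/8 + 1/8 + 2/8 + 1/8 = 9/8 = 1.125.
Kraft's inequality requires Σ ≤ 1; here Σ = 1.125 > 1, so no such prefix code exists.

1.125; no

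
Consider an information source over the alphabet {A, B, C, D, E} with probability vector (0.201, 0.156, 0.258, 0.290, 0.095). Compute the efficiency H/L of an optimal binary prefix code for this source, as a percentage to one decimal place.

Entropy H = −Σ p log₂ p ≈ 2.2282 bits.
Huffman merges: 19/200+39/250→251/1000; 201/1000+251/1000→113/250; 129/500+29/100→137/250; 113/250+137/250→1. L = 2251/1000 ≈ 2.2510.
Efficiency = H/L = 2.2282/2.2510 = 99.0%.

99.0%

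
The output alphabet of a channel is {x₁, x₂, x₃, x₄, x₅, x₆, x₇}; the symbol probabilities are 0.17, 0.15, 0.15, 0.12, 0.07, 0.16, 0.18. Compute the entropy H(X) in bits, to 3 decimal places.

H = −Σ pᵢ log₂ pᵢ.
−0.17·log₂(0.17) = 0.4346
−0.15·log₂(0.15) = 0.4105
−0.15·log₂(0.15) = 0.4105
−0.12·log₂(0.12) = 0.3671
−0.07·log₂(0.07) = 0.2686
−0.16·log₂(0.16) = 0.4230
−0.18·log₂(0.18) = 0.4453
Sum ≈ 2.7596 → 2.760 bits.

2.760 bits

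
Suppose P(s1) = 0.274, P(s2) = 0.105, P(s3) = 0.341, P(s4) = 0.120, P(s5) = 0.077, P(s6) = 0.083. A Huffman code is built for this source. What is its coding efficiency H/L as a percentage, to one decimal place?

Entropy H = −Σ p log₂ p ≈ 2.3324 bits.
Huffman merges: 77/1000+83/1000→4/25; 21/200+3/25→9/40; 4/25+9/40→77/200; 137/500+341/1000→123/200; 77/200+123/200→1. L = 477/200 ≈ 2.3850.
Efficiency = H/L = 2.3324/2.3850 = 97.8%.

97.8%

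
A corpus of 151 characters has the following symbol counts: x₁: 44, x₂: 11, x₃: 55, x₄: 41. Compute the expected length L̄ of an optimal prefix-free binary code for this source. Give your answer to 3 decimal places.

Probabilities are the counts divided by 151.
Repeatedly combine the two least-probable nodes; the expected code length is the sum of the merged weights.
merge 11/151 + 41/151 → 52/151
merge 44/151 + 52/151 → 96/151
merge 55/151 + 96/151 → 1
L = 52/151 + 96/151 + 1 = 299/151 ≈ 1.980 bits/symbol.

1.980 bits/symbol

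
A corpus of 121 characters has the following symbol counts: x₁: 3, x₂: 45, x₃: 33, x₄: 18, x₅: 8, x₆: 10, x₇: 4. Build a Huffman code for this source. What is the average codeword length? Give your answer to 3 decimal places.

Probabilities are the counts divided by 121.
Repeatedly combine the two least-probable nodes; the expected code length is the sum of the merged weights.
merge 3/121 + 4/121 → 7/121
merge 7/121 + 8/121 → 15/121
merge 10/121 + 15/121 → 25/121
merge 18/121 + 25/121 → 43/121
merge 3/11 + 43/121 → 76/121
merge 45/121 + 76/121 → 1
L = 7/121 + 15/121 + 25/121 + 43/121 + 76/121 + 1 = 287/121 ≈ 2.372 bits/symbol.

2.372 bits/symbol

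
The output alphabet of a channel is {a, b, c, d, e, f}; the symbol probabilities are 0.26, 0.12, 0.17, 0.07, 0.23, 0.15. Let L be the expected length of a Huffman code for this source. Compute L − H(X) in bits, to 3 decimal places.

Entropy H = −Σ p log₂ p ≈ 2.4737 bits.
Huffman merges: 7/100+3/25→19/100; 3/20+17/100→8/25; 19/100+23/100→21/50; 13/50+8/25→29/50; 21/50+29/50→1. L = 251/100 ≈ 2.5100.
L − H = 2.5100 − 2.4737 = 0.036 bits.

0.036 bits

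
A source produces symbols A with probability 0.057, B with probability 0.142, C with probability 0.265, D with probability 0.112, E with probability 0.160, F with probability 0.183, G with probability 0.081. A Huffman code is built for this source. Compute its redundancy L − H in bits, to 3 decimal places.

0.028 bits

Entropy H = −Σ p log₂ p ≈ 2.6620 bits.
Huffman merges: 57/1000+81/1000→69/500; 14/125+69/500→1/4; 71/500+4/25→151/500; 183/1000+1/4→433/1000; 53/200+151/500→567/1000; 433/1000+567/1000→1. L = 269/100 ≈ 2.6900.
L − H = 2.6900 − 2.6620 = 0.028 bits.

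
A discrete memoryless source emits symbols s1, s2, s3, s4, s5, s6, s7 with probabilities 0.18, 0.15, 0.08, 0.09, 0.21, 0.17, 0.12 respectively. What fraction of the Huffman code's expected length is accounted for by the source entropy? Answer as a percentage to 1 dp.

98.4%

Entropy H = −Σ p log₂ p ≈ 2.7345 bits.
Huffman merges: 2/25+9/100→17/100; 3/25+3/20→27/100; 17/100+17/100→17/50; 9/50+21/100→39/100; 27/100+17/50→61/100; 39/100+61/100→1. L = 139/50 ≈ 2.7800.
Efficiency = H/L = 2.7345/2.7800 = 98.4%.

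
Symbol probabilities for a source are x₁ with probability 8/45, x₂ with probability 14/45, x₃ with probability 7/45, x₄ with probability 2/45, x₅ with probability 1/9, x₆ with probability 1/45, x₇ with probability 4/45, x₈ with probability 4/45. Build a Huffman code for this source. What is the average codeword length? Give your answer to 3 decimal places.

2.733 bits/symbol

Repeatedly combine the two least-probable nodes; the expected code length is the sum of the merged weights.
merge 1/45 + 2/45 → 1/15
merge 1/15 + 4/45 → 7/45
merge 4/45 + 1/9 → 1/5
merge 7/45 + 7/45 → 14/45
merge 8/45 + 1/5 → 17/45
merge 14/45 + 14/45 → 28/45
merge 17/45 + 28/45 → 1
L = 1/15 + 7/45 + 1/5 + 14/45 + 17/45 + 28/45 + 1 = 41/15 ≈ 2.733 bits/symbol.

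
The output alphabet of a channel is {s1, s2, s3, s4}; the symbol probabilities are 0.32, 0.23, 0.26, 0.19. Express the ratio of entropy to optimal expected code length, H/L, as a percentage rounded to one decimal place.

Entropy H = −Σ p log₂ p ≈ 1.9742 bits.
Huffman merges: 19/100+23/100→21/50; 13/50+8/25→29/50; 21/50+29/50→1. L = 2 ≈ 2.0000.
Efficiency = H/L = 1.9742/2.0000 = 98.7%.

98.7%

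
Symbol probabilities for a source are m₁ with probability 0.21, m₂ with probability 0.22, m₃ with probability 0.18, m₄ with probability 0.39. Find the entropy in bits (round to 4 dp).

H = −Σ pᵢ log₂ pᵢ.
−0.21·log₂(0.21) = 0.4728
−0.22·log₂(0.22) = 0.4806
−0.18·log₂(0.18) = 0.4453
−0.39·log₂(0.39) = 0.5298
Sum ≈ 1.9285 → 1.9285 bits.

1.9285 bits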